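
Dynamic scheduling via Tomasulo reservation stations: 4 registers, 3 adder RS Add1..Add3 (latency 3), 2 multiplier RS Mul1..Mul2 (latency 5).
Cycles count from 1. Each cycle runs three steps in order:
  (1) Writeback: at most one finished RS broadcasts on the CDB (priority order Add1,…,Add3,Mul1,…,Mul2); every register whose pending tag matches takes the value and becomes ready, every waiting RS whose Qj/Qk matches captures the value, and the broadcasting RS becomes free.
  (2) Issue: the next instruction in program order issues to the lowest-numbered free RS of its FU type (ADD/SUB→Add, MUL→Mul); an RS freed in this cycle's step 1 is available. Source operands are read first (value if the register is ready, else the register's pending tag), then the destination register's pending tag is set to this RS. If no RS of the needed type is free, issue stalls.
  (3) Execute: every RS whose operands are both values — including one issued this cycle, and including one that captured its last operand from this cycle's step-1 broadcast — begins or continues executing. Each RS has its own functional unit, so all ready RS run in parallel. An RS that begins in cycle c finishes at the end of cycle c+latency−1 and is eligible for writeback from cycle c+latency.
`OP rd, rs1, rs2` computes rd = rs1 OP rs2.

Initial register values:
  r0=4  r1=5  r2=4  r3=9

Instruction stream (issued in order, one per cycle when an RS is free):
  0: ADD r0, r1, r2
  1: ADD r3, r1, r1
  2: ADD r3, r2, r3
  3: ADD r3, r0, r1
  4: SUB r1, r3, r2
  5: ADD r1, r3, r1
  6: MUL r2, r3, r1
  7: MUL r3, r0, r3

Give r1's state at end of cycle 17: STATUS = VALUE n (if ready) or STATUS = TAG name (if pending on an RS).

cycle 1: issue ADD r0<-Add1 // r0:Add1,r1:5,r2:4,r3:9
cycle 2: issue ADD r3<-Add2 // r0:Add1,r1:5,r2:4,r3:Add2
cycle 3: issue ADD r3<-Add3 // r0:Add1,r1:5,r2:4,r3:Add3
cycle 4: CDB Add1=9; issue ADD r3<-Add1 // r0:9,r1:5,r2:4,r3:Add1
cycle 5: CDB Add2=10; issue SUB r1<-Add2 // r0:9,r1:Add2,r2:4,r3:Add1
cycle 6: stall // r0:9,r1:Add2,r2:4,r3:Add1
cycle 7: CDB Add1=14; issue ADD r1<-Add1 // r0:9,r1:Add1,r2:4,r3:14
cycle 8: CDB Add3=14; issue MUL r2<-Mul1 // r0:9,r1:Add1,r2:Mul1,r3:14
cycle 9: issue MUL r3<-Mul2 // r0:9,r1:Add1,r2:Mul1,r3:Mul2
cycle 10: CDB Add2=10 // r0:9,r1:Add1,r2:Mul1,r3:Mul2
cycle 11: - // r0:9,r1:Add1,r2:Mul1,r3:Mul2
cycle 12: - // r0:9,r1:Add1,r2:Mul1,r3:Mul2
cycle 13: CDB Add1=24 // r0:9,r1:24,r2:Mul1,r3:Mul2
cycle 14: CDB Mul2=126 // r0:9,r1:24,r2:Mul1,r3:126
cycle 15: - // r0:9,r1:24,r2:Mul1,r3:126
cycle 16: - // r0:9,r1:24,r2:Mul1,r3:126
cycle 17: - // r0:9,r1:24,r2:Mul1,r3:126

STATUS = VALUE 24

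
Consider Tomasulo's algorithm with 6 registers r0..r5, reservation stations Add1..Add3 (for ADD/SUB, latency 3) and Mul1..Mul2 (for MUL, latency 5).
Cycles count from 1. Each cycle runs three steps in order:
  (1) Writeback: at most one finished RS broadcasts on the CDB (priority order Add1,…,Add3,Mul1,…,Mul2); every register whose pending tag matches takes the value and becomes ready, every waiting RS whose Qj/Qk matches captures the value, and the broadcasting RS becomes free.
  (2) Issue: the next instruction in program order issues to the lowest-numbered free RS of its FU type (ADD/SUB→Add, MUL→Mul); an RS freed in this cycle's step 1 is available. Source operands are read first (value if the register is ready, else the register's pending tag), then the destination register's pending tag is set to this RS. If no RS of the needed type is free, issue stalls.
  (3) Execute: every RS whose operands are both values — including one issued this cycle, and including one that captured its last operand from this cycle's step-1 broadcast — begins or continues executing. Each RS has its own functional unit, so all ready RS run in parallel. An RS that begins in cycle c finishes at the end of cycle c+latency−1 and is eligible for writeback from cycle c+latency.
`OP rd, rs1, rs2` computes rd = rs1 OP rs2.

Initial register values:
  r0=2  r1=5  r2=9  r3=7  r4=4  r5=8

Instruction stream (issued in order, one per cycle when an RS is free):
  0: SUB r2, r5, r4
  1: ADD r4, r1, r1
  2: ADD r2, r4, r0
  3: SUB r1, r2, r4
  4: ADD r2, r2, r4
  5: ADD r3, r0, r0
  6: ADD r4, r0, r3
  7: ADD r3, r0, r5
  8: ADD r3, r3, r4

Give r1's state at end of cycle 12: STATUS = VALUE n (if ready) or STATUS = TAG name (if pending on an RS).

STATUS = VALUE 2

c1: issue SUB r2<-Add1 | r0:2,r1:5,r2:Add1,r3:7,r4:4,r5:8
c2: issue ADD r4<-Add2 | r0:2,r1:5,r2:Add1,r3:7,r4:Add2,r5:8
c3: issue ADD r2<-Add3 | r0:2,r1:5,r2:Add3,r3:7,r4:Add2,r5:8
c4: CDB Add1=4; issue SUB r1<-Add1 | r0:2,r1:Add1,r2:Add3,r3:7,r4:Add2,r5:8
c5: CDB Add2=10; issue ADD r2<-Add2 | r0:2,r1:Add1,r2:Add2,r3:7,r4:10,r5:8
c6: stall | r0:2,r1:Add1,r2:Add2,r3:7,r4:10,r5:8
c7: stall | r0:2,r1:Add1,r2:Add2,r3:7,r4:10,r5:8
c8: CDB Add3=12; issue ADD r3<-Add3 | r0:2,r1:Add1,r2:Add2,r3:Add3,r4:10,r5:8
c9: stall | r0:2,r1:Add1,r2:Add2,r3:Add3,r4:10,r5:8
c10: stall | r0:2,r1:Add1,r2:Add2,r3:Add3,r4:10,r5:8
c11: CDB Add1=2; issue ADD r4<-Add1 | r0:2,r1:2,r2:Add2,r3:Add3,r4:Add1,r5:8
c12: CDB Add2=22; issue ADD r3<-Add2 | r0:2,r1:2,r2:22,r3:Add2,r4:Add1,r5:8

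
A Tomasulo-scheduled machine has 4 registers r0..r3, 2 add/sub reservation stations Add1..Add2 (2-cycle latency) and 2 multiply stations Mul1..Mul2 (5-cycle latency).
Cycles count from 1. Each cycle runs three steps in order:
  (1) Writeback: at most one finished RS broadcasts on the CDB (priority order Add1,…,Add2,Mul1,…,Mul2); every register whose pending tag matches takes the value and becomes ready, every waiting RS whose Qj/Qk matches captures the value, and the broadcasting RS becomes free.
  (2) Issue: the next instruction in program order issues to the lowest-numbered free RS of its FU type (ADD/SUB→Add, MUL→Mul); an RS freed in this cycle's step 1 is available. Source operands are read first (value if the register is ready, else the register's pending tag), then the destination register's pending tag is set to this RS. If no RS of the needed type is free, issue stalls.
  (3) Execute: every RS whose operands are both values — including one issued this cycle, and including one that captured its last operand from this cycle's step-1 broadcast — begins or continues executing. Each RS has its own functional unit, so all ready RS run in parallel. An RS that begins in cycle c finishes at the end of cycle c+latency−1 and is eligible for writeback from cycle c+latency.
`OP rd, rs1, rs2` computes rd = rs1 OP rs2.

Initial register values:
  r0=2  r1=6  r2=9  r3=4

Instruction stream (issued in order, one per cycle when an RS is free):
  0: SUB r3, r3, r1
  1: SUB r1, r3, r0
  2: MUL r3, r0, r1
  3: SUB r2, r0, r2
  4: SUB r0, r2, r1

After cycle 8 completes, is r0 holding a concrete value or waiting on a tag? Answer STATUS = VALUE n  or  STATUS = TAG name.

cycle 1: issue SUB r3<-Add1 // r0:2,r1:6,r2:9,r3:Add1
cycle 2: issue SUB r1<-Add2 // r0:2,r1:Add2,r2:9,r3:Add1
cycle 3: CDB Add1=-2; issue MUL r3<-Mul1 // r0:2,r1:Add2,r2:9,r3:Mul1
cycle 4: issue SUB r2<-Add1 // r0:2,r1:Add2,r2:Add1,r3:Mul1
cycle 5: CDB Add2=-4; issue SUB r0<-Add2 // r0:Add2,r1:-4,r2:Add1,r3:Mul1
cycle 6: CDB Add1=-7 // r0:Add2,r1:-4,r2:-7,r3:Mul1
cycle 7: - // r0:Add2,r1:-4,r2:-7,r3:Mul1
cycle 8: CDB Add2=-3 // r0:-3,r1:-4,r2:-7,r3:Mul1

STATUS = VALUE -3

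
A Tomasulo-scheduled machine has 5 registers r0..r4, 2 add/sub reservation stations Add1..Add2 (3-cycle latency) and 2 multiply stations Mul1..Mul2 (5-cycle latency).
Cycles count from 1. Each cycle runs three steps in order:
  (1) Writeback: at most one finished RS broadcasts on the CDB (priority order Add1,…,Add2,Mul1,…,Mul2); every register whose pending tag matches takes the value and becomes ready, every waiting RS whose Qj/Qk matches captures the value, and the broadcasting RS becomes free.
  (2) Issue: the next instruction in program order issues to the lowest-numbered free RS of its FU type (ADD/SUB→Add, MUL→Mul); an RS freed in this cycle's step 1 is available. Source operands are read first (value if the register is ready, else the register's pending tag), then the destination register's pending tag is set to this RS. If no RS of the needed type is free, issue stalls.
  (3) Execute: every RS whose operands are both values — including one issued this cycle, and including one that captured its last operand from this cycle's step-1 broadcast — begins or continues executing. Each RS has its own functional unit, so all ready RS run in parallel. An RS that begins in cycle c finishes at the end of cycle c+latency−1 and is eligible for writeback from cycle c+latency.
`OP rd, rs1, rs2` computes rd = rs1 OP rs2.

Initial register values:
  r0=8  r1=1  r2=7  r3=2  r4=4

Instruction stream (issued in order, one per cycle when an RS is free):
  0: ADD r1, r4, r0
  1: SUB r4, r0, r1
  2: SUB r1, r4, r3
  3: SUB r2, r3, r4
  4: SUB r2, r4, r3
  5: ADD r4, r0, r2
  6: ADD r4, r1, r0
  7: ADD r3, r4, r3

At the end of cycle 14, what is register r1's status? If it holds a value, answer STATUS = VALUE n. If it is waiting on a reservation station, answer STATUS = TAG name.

STATUS = VALUE -6

  c1: issue ADD r1<-Add1  regs: r0:8,r1:Add1,r2:7,r3:2,r4:4
  c2: issue SUB r4<-Add2  regs: r0:8,r1:Add1,r2:7,r3:2,r4:Add2
  c3: stall  regs: r0:8,r1:Add1,r2:7,r3:2,r4:Add2
  c4: CDB Add1=12; issue SUB r1<-Add1  regs: r0:8,r1:Add1,r2:7,r3:2,r4:Add2
  c5: stall  regs: r0:8,r1:Add1,r2:7,r3:2,r4:Add2
  c6: stall  regs: r0:8,r1:Add1,r2:7,r3:2,r4:Add2
  c7: CDB Add2=-4; issue SUB r2<-Add2  regs: r0:8,r1:Add1,r2:Add2,r3:2,r4:-4
  c8: stall  regs: r0:8,r1:Add1,r2:Add2,r3:2,r4:-4
  c9: stall  regs: r0:8,r1:Add1,r2:Add2,r3:2,r4:-4
  c10: CDB Add1=-6; issue SUB r2<-Add1  regs: r0:8,r1:-6,r2:Add1,r3:2,r4:-4
  c11: CDB Add2=6; issue ADD r4<-Add2  regs: r0:8,r1:-6,r2:Add1,r3:2,r4:Add2
  c12: stall  regs: r0:8,r1:-6,r2:Add1,r3:2,r4:Add2
  c13: CDB Add1=-6; issue ADD r4<-Add1  regs: r0:8,r1:-6,r2:-6,r3:2,r4:Add1
  c14: stall  regs: r0:8,r1:-6,r2:-6,r3:2,r4:Add1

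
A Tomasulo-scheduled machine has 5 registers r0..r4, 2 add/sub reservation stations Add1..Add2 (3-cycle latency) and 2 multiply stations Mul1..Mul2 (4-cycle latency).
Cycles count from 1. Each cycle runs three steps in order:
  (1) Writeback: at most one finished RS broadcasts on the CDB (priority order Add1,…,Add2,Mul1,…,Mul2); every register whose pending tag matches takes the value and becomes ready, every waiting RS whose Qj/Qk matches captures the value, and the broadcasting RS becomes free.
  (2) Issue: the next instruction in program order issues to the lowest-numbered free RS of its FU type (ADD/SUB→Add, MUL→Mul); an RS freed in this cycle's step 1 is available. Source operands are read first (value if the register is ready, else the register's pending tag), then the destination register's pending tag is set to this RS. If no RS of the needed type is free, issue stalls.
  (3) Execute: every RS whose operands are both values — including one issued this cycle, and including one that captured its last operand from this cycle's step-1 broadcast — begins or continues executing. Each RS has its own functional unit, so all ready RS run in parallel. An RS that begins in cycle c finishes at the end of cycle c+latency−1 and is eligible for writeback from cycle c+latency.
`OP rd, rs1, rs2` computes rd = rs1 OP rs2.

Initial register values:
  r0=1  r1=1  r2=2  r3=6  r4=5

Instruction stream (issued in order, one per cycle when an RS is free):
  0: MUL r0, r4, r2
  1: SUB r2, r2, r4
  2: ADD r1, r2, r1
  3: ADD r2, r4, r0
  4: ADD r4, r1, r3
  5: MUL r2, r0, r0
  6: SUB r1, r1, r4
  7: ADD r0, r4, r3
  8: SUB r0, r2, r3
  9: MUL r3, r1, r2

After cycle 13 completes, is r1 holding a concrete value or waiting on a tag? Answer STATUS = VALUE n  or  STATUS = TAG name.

STATUS = TAG Add1

cycle 1: issue MUL r0<-Mul1 // r0:Mul1,r1:1,r2:2,r3:6,r4:5
cycle 2: issue SUB r2<-Add1 // r0:Mul1,r1:1,r2:Add1,r3:6,r4:5
cycle 3: issue ADD r1<-Add2 // r0:Mul1,r1:Add2,r2:Add1,r3:6,r4:5
cycle 4: stall // r0:Mul1,r1:Add2,r2:Add1,r3:6,r4:5
cycle 5: CDB Add1=-3; issue ADD r2<-Add1 // r0:Mul1,r1:Add2,r2:Add1,r3:6,r4:5
cycle 6: CDB Mul1=10; stall // r0:10,r1:Add2,r2:Add1,r3:6,r4:5
cycle 7: stall // r0:10,r1:Add2,r2:Add1,r3:6,r4:5
cycle 8: CDB Add2=-2; issue ADD r4<-Add2 // r0:10,r1:-2,r2:Add1,r3:6,r4:Add2
cycle 9: CDB Add1=15; issue MUL r2<-Mul1 // r0:10,r1:-2,r2:Mul1,r3:6,r4:Add2
cycle 10: issue SUB r1<-Add1 // r0:10,r1:Add1,r2:Mul1,r3:6,r4:Add2
cycle 11: CDB Add2=4; issue ADD r0<-Add2 // r0:Add2,r1:Add1,r2:Mul1,r3:6,r4:4
cycle 12: stall // r0:Add2,r1:Add1,r2:Mul1,r3:6,r4:4
cycle 13: CDB Mul1=100; stall // r0:Add2,r1:Add1,r2:100,r3:6,r4:4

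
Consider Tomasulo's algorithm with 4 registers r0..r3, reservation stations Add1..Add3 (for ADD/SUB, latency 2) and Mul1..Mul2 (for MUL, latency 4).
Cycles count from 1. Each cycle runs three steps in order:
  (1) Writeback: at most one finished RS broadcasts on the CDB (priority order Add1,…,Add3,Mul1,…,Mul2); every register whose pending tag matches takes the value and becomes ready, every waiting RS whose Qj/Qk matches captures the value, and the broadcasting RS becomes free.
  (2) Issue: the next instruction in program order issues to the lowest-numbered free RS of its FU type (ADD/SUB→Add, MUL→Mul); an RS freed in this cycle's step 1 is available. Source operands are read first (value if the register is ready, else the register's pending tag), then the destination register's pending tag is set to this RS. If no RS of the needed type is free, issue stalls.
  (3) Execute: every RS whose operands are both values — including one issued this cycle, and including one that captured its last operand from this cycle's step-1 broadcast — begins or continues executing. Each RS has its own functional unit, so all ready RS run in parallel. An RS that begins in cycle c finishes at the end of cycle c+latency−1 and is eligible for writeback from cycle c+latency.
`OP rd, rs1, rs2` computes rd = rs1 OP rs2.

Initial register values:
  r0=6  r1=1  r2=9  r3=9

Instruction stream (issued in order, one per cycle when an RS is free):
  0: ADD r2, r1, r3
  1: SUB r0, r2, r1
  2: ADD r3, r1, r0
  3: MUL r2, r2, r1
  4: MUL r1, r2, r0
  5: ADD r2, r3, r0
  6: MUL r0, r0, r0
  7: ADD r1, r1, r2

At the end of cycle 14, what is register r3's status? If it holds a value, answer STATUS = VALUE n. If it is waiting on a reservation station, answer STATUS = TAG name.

cycle 1: issue ADD r2<-Add1 // r0:6,r1:1,r2:Add1,r3:9
cycle 2: issue SUB r0<-Add2 // r0:Add2,r1:1,r2:Add1,r3:9
cycle 3: CDB Add1=10; issue ADD r3<-Add1 // r0:Add2,r1:1,r2:10,r3:Add1
cycle 4: issue MUL r2<-Mul1 // r0:Add2,r1:1,r2:Mul1,r3:Add1
cycle 5: CDB Add2=9; issue MUL r1<-Mul2 // r0:9,r1:Mul2,r2:Mul1,r3:Add1
cycle 6: issue ADD r2<-Add2 // r0:9,r1:Mul2,r2:Add2,r3:Add1
cycle 7: CDB Add1=10; stall // r0:9,r1:Mul2,r2:Add2,r3:10
cycle 8: CDB Mul1=10; issue MUL r0<-Mul1 // r0:Mul1,r1:Mul2,r2:Add2,r3:10
cycle 9: CDB Add2=19; issue ADD r1<-Add1 // r0:Mul1,r1:Add1,r2:19,r3:10
cycle 10: - // r0:Mul1,r1:Add1,r2:19,r3:10
cycle 11: - // r0:Mul1,r1:Add1,r2:19,r3:10
cycle 12: CDB Mul1=81 // r0:81,r1:Add1,r2:19,r3:10
cycle 13: CDB Mul2=90 // r0:81,r1:Add1,r2:19,r3:10
cycle 14: - // r0:81,r1:Add1,r2:19,r3:10

STATUS = VALUE 10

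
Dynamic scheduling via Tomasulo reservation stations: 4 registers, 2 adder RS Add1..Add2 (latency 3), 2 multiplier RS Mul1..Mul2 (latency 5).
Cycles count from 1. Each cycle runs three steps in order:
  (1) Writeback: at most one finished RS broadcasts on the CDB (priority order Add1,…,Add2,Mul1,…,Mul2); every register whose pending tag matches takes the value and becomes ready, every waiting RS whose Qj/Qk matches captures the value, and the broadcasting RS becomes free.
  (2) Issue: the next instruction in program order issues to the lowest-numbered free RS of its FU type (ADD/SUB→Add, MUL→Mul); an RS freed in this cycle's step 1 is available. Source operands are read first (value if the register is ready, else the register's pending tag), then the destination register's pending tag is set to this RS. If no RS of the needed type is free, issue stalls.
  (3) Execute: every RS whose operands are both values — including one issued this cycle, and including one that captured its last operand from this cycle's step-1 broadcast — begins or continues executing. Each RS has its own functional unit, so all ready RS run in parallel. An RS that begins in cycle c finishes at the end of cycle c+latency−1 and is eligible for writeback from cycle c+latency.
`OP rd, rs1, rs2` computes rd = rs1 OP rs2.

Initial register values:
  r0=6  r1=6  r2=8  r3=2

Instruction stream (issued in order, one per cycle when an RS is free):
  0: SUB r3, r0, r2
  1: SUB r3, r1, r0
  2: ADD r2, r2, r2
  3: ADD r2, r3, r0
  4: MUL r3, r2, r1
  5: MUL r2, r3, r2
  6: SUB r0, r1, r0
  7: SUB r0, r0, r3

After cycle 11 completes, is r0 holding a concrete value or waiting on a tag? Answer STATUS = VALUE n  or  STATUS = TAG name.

c1: issue SUB r3<-Add1 | r0:6,r1:6,r2:8,r3:Add1
c2: issue SUB r3<-Add2 | r0:6,r1:6,r2:8,r3:Add2
c3: stall | r0:6,r1:6,r2:8,r3:Add2
c4: CDB Add1=-2; issue ADD r2<-Add1 | r0:6,r1:6,r2:Add1,r3:Add2
c5: CDB Add2=0; issue ADD r2<-Add2 | r0:6,r1:6,r2:Add2,r3:0
c6: issue MUL r3<-Mul1 | r0:6,r1:6,r2:Add2,r3:Mul1
c7: CDB Add1=16; issue MUL r2<-Mul2 | r0:6,r1:6,r2:Mul2,r3:Mul1
c8: CDB Add2=6; issue SUB r0<-Add1 | r0:Add1,r1:6,r2:Mul2,r3:Mul1
c9: issue SUB r0<-Add2 | r0:Add2,r1:6,r2:Mul2,r3:Mul1
c10: - | r0:Add2,r1:6,r2:Mul2,r3:Mul1
c11: CDB Add1=0 | r0:Add2,r1:6,r2:Mul2,r3:Mul1

STATUS = TAG Add2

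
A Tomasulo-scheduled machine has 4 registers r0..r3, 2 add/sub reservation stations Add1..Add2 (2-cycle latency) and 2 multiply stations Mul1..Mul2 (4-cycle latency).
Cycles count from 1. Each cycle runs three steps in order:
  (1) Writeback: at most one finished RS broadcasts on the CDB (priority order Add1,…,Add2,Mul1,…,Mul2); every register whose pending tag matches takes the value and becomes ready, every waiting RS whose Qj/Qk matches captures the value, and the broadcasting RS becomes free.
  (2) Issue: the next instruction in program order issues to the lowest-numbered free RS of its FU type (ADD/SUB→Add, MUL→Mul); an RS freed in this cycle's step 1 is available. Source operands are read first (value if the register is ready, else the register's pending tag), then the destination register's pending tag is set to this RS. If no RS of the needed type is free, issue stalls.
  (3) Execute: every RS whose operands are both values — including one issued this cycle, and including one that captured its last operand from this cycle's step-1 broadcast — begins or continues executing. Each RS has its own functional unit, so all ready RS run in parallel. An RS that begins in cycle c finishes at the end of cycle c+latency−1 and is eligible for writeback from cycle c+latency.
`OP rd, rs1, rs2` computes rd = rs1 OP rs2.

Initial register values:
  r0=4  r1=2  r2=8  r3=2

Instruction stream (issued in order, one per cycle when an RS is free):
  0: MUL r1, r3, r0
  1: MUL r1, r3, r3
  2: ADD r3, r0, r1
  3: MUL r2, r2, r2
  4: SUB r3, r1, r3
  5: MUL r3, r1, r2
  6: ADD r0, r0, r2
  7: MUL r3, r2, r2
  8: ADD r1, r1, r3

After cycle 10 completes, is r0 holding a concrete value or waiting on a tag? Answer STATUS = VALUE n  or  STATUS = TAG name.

c1: issue MUL r1<-Mul1 | r0:4,r1:Mul1,r2:8,r3:2
c2: issue MUL r1<-Mul2 | r0:4,r1:Mul2,r2:8,r3:2
c3: issue ADD r3<-Add1 | r0:4,r1:Mul2,r2:8,r3:Add1
c4: stall | r0:4,r1:Mul2,r2:8,r3:Add1
c5: CDB Mul1=8; issue MUL r2<-Mul1 | r0:4,r1:Mul2,r2:Mul1,r3:Add1
c6: CDB Mul2=4; issue SUB r3<-Add2 | r0:4,r1:4,r2:Mul1,r3:Add2
c7: issue MUL r3<-Mul2 | r0:4,r1:4,r2:Mul1,r3:Mul2
c8: CDB Add1=8; issue ADD r0<-Add1 | r0:Add1,r1:4,r2:Mul1,r3:Mul2
c9: CDB Mul1=64; issue MUL r3<-Mul1 | r0:Add1,r1:4,r2:64,r3:Mul1
c10: CDB Add2=-4; issue ADD r1<-Add2 | r0:Add1,r1:Add2,r2:64,r3:Mul1

STATUS = TAG Add1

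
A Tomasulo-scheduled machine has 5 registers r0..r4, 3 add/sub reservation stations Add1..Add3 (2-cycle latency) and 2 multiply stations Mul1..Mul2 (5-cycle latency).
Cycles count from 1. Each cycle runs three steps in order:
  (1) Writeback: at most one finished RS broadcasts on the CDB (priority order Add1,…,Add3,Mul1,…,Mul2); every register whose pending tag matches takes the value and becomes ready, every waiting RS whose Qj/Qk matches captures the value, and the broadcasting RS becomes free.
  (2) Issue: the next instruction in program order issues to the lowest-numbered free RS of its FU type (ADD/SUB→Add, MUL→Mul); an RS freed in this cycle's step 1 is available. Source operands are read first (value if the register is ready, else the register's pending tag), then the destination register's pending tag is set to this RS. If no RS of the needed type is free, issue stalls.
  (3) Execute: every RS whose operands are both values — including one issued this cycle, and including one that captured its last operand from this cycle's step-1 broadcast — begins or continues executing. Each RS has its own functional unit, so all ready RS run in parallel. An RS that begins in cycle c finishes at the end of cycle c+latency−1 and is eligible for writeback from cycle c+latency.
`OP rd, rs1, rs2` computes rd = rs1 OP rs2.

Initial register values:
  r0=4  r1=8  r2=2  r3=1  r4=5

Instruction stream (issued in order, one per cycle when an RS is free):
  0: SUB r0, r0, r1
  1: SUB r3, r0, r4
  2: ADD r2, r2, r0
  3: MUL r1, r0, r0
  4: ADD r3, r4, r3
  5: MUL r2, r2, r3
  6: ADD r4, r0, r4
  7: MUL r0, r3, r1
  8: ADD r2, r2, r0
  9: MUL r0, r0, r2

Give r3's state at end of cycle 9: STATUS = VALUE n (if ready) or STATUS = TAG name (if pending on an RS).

c1: issue SUB r0<-Add1 | r0:Add1,r1:8,r2:2,r3:1,r4:5
c2: issue SUB r3<-Add2 | r0:Add1,r1:8,r2:2,r3:Add2,r4:5
c3: CDB Add1=-4; issue ADD r2<-Add1 | r0:-4,r1:8,r2:Add1,r3:Add2,r4:5
c4: issue MUL r1<-Mul1 | r0:-4,r1:Mul1,r2:Add1,r3:Add2,r4:5
c5: CDB Add1=-2; issue ADD r3<-Add1 | r0:-4,r1:Mul1,r2:-2,r3:Add1,r4:5
c6: CDB Add2=-9; issue MUL r2<-Mul2 | r0:-4,r1:Mul1,r2:Mul2,r3:Add1,r4:5
c7: issue ADD r4<-Add2 | r0:-4,r1:Mul1,r2:Mul2,r3:Add1,r4:Add2
c8: CDB Add1=-4; stall | r0:-4,r1:Mul1,r2:Mul2,r3:-4,r4:Add2
c9: CDB Add2=1; stall | r0:-4,r1:Mul1,r2:Mul2,r3:-4,r4:1

STATUS = VALUE -4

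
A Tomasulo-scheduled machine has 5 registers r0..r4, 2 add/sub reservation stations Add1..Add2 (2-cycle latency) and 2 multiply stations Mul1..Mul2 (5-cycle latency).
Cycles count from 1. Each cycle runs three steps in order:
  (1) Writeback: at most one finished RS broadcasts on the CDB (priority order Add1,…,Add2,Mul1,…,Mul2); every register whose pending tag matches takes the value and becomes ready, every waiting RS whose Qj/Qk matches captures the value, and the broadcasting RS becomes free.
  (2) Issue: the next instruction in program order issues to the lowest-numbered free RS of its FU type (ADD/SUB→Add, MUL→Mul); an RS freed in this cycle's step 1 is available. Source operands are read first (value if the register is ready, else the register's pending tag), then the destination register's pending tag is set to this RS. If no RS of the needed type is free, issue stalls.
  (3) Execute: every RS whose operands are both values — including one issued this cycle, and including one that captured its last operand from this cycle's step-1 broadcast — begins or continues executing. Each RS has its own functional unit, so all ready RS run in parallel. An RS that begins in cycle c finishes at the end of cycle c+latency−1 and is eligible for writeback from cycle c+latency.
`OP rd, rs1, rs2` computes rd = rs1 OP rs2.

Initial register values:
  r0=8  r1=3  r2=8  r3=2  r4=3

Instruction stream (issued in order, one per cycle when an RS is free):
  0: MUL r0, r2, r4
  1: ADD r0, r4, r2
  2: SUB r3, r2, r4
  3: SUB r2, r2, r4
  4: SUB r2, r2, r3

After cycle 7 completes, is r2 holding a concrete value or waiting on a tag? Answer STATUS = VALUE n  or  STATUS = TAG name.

STATUS = TAG Add2

cycle 1: issue MUL r0<-Mul1 // r0:Mul1,r1:3,r2:8,r3:2,r4:3
cycle 2: issue ADD r0<-Add1 // r0:Add1,r1:3,r2:8,r3:2,r4:3
cycle 3: issue SUB r3<-Add2 // r0:Add1,r1:3,r2:8,r3:Add2,r4:3
cycle 4: CDB Add1=11; issue SUB r2<-Add1 // r0:11,r1:3,r2:Add1,r3:Add2,r4:3
cycle 5: CDB Add2=5; issue SUB r2<-Add2 // r0:11,r1:3,r2:Add2,r3:5,r4:3
cycle 6: CDB Add1=5 // r0:11,r1:3,r2:Add2,r3:5,r4:3
cycle 7: CDB Mul1=24 // r0:11,r1:3,r2:Add2,r3:5,r4:3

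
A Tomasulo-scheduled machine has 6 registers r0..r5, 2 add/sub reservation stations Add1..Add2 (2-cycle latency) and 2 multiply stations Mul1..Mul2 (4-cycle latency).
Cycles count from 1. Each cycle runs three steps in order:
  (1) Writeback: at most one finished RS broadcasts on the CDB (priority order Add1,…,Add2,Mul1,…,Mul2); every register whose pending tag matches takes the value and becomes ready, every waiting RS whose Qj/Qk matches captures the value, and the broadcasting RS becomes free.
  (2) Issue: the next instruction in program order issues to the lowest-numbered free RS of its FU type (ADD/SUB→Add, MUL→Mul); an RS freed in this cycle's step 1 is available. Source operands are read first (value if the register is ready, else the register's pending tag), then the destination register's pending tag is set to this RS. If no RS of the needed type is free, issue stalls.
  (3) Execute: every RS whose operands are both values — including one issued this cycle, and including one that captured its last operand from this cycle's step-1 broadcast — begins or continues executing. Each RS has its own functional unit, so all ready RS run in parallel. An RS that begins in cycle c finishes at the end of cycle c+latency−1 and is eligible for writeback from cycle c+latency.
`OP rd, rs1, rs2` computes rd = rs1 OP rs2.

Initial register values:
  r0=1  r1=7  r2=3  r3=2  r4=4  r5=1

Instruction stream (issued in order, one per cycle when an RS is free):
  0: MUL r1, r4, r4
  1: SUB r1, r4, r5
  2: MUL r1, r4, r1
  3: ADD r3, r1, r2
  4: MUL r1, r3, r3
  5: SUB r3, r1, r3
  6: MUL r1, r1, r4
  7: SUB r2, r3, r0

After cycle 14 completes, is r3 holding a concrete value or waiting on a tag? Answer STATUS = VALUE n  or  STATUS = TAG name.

  c1: issue MUL r1<-Mul1  regs: r0:1,r1:Mul1,r2:3,r3:2,r4:4,r5:1
  c2: issue SUB r1<-Add1  regs: r0:1,r1:Add1,r2:3,r3:2,r4:4,r5:1
  c3: issue MUL r1<-Mul2  regs: r0:1,r1:Mul2,r2:3,r3:2,r4:4,r5:1
  c4: CDB Add1=3; issue ADD r3<-Add1  regs: r0:1,r1:Mul2,r2:3,r3:Add1,r4:4,r5:1
  c5: CDB Mul1=16; issue MUL r1<-Mul1  regs: r0:1,r1:Mul1,r2:3,r3:Add1,r4:4,r5:1
  c6: issue SUB r3<-Add2  regs: r0:1,r1:Mul1,r2:3,r3:Add2,r4:4,r5:1
  c7: stall  regs: r0:1,r1:Mul1,r2:3,r3:Add2,r4:4,r5:1
  c8: CDB Mul2=12; issue MUL r1<-Mul2  regs: r0:1,r1:Mul2,r2:3,r3:Add2,r4:4,r5:1
  c9: stall  regs: r0:1,r1:Mul2,r2:3,r3:Add2,r4:4,r5:1
  c10: CDB Add1=15; issue SUB r2<-Add1  regs: r0:1,r1:Mul2,r2:Add1,r3:Add2,r4:4,r5:1
  c11: -  regs: r0:1,r1:Mul2,r2:Add1,r3:Add2,r4:4,r5:1
  c12: -  regs: r0:1,r1:Mul2,r2:Add1,r3:Add2,r4:4,r5:1
  c13: -  regs: r0:1,r1:Mul2,r2:Add1,r3:Add2,r4:4,r5:1
  c14: CDB Mul1=225  regs: r0:1,r1:Mul2,r2:Add1,r3:Add2,r4:4,r5:1

STATUS = TAG Add2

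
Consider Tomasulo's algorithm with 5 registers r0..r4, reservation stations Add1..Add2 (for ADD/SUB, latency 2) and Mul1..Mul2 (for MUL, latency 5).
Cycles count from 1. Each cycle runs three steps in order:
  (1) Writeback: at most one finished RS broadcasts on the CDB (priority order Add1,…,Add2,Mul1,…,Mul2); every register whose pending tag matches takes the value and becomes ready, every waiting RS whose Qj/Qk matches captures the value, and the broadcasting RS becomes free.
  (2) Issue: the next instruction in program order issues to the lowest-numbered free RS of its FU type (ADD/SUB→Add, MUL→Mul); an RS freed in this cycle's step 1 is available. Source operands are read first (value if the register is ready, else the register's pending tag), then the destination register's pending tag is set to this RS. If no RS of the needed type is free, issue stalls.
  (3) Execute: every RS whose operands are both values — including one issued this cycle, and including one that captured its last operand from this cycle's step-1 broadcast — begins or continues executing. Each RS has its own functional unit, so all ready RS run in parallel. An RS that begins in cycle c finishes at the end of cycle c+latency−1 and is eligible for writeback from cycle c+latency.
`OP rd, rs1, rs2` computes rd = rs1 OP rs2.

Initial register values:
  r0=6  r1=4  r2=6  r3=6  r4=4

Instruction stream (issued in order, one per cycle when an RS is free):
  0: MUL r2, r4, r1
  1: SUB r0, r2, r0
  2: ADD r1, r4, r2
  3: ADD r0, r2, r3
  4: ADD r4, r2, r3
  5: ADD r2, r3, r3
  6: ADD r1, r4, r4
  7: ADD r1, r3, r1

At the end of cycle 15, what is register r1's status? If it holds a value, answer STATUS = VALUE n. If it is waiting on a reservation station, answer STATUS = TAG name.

STATUS = VALUE 50

c1: issue MUL r2<-Mul1 | r0:6,r1:4,r2:Mul1,r3:6,r4:4
c2: issue SUB r0<-Add1 | r0:Add1,r1:4,r2:Mul1,r3:6,r4:4
c3: issue ADD r1<-Add2 | r0:Add1,r1:Add2,r2:Mul1,r3:6,r4:4
c4: stall | r0:Add1,r1:Add2,r2:Mul1,r3:6,r4:4
c5: stall | r0:Add1,r1:Add2,r2:Mul1,r3:6,r4:4
c6: CDB Mul1=16; stall | r0:Add1,r1:Add2,r2:16,r3:6,r4:4
c7: stall | r0:Add1,r1:Add2,r2:16,r3:6,r4:4
c8: CDB Add1=10; issue ADD r0<-Add1 | r0:Add1,r1:Add2,r2:16,r3:6,r4:4
c9: CDB Add2=20; issue ADD r4<-Add2 | r0:Add1,r1:20,r2:16,r3:6,r4:Add2
c10: CDB Add1=22; issue ADD r2<-Add1 | r0:22,r1:20,r2:Add1,r3:6,r4:Add2
c11: CDB Add2=22; issue ADD r1<-Add2 | r0:22,r1:Add2,r2:Add1,r3:6,r4:22
c12: CDB Add1=12; issue ADD r1<-Add1 | r0:22,r1:Add1,r2:12,r3:6,r4:22
c13: CDB Add2=44 | r0:22,r1:Add1,r2:12,r3:6,r4:22
c14: - | r0:22,r1:Add1,r2:12,r3:6,r4:22
c15: CDB Add1=50 | r0:22,r1:50,r2:12,r3:6,r4:22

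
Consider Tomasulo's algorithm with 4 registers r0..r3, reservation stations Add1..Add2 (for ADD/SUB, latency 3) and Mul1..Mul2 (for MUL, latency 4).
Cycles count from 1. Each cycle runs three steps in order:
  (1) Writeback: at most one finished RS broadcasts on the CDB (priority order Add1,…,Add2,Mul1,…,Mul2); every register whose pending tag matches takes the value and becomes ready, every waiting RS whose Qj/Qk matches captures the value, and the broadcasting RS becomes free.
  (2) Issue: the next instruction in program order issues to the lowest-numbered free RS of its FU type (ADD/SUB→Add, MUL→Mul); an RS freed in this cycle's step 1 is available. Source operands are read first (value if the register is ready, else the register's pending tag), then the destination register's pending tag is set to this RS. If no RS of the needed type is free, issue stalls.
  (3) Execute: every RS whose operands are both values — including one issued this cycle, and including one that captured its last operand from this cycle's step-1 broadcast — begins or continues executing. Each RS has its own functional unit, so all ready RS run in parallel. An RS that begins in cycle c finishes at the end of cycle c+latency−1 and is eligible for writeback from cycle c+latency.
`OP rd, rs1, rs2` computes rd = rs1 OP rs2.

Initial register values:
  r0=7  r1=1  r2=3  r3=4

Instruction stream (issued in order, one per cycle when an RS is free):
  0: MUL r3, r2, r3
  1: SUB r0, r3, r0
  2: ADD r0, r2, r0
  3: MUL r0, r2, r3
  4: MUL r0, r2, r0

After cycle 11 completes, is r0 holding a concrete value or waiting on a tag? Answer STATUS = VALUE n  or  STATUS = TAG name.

STATUS = TAG Mul1

cycle 1: issue MUL r3<-Mul1 // r0:7,r1:1,r2:3,r3:Mul1
cycle 2: issue SUB r0<-Add1 // r0:Add1,r1:1,r2:3,r3:Mul1
cycle 3: issue ADD r0<-Add2 // r0:Add2,r1:1,r2:3,r3:Mul1
cycle 4: issue MUL r0<-Mul2 // r0:Mul2,r1:1,r2:3,r3:Mul1
cycle 5: CDB Mul1=12; issue MUL r0<-Mul1 // r0:Mul1,r1:1,r2:3,r3:12
cycle 6: - // r0:Mul1,r1:1,r2:3,r3:12
cycle 7: - // r0:Mul1,r1:1,r2:3,r3:12
cycle 8: CDB Add1=5 // r0:Mul1,r1:1,r2:3,r3:12
cycle 9: CDB Mul2=36 // r0:Mul1,r1:1,r2:3,r3:12
cycle 10: - // r0:Mul1,r1:1,r2:3,r3:12
cycle 11: CDB Add2=8 // r0:Mul1,r1:1,r2:3,r3:12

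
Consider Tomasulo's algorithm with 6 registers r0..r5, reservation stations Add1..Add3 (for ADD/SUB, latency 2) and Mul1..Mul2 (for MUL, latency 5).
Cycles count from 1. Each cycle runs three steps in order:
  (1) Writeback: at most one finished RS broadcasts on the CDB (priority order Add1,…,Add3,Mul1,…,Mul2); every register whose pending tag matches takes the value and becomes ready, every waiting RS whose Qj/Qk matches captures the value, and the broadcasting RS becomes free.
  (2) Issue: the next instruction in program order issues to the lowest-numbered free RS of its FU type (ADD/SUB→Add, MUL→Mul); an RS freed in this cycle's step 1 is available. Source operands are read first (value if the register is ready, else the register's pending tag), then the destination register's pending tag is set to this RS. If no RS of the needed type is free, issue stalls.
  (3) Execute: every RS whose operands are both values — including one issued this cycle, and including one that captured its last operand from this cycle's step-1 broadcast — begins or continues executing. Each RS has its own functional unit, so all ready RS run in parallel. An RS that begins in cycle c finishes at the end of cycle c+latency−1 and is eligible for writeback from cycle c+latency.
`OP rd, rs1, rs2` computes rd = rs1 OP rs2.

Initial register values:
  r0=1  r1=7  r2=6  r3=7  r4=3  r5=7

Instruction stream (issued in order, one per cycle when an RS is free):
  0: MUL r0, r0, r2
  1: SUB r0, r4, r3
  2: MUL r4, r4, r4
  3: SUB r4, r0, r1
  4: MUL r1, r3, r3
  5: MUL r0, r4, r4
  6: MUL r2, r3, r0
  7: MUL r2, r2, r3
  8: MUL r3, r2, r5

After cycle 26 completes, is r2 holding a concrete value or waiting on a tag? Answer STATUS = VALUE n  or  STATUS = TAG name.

cycle 1: issue MUL r0<-Mul1 // r0:Mul1,r1:7,r2:6,r3:7,r4:3,r5:7
cycle 2: issue SUB r0<-Add1 // r0:Add1,r1:7,r2:6,r3:7,r4:3,r5:7
cycle 3: issue MUL r4<-Mul2 // r0:Add1,r1:7,r2:6,r3:7,r4:Mul2,r5:7
cycle 4: CDB Add1=-4; issue SUB r4<-Add1 // r0:-4,r1:7,r2:6,r3:7,r4:Add1,r5:7
cycle 5: stall // r0:-4,r1:7,r2:6,r3:7,r4:Add1,r5:7
cycle 6: CDB Add1=-11; stall // r0:-4,r1:7,r2:6,r3:7,r4:-11,r5:7
cycle 7: CDB Mul1=6; issue MUL r1<-Mul1 // r0:-4,r1:Mul1,r2:6,r3:7,r4:-11,r5:7
cycle 8: CDB Mul2=9; issue MUL r0<-Mul2 // r0:Mul2,r1:Mul1,r2:6,r3:7,r4:-11,r5:7
cycle 9: stall // r0:Mul2,r1:Mul1,r2:6,r3:7,r4:-11,r5:7
cycle 10: stall // r0:Mul2,r1:Mul1,r2:6,r3:7,r4:-11,r5:7
cycle 11: stall // r0:Mul2,r1:Mul1,r2:6,r3:7,r4:-11,r5:7
cycle 12: CDB Mul1=49; issue MUL r2<-Mul1 // r0:Mul2,r1:49,r2:Mul1,r3:7,r4:-11,r5:7
cycle 13: CDB Mul2=121; issue MUL r2<-Mul2 // r0:121,r1:49,r2:Mul2,r3:7,r4:-11,r5:7
cycle 14: stall // r0:121,r1:49,r2:Mul2,r3:7,r4:-11,r5:7
cycle 15: stall // r0:121,r1:49,r2:Mul2,r3:7,r4:-11,r5:7
cycle 16: stall // r0:121,r1:49,r2:Mul2,r3:7,r4:-11,r5:7
cycle 17: stall // r0:121,r1:49,r2:Mul2,r3:7,r4:-11,r5:7
cycle 18: CDB Mul1=847; issue MUL r3<-Mul1 // r0:121,r1:49,r2:Mul2,r3:Mul1,r4:-11,r5:7
cycle 19: - // r0:121,r1:49,r2:Mul2,r3:Mul1,r4:-11,r5:7
cycle 20: - // r0:121,r1:49,r2:Mul2,r3:Mul1,r4:-11,r5:7
cycle 21: - // r0:121,r1:49,r2:Mul2,r3:Mul1,r4:-11,r5:7
cycle 22: - // r0:121,r1:49,r2:Mul2,r3:Mul1,r4:-11,r5:7
cycle 23: CDB Mul2=5929 // r0:121,r1:49,r2:5929,r3:Mul1,r4:-11,r5:7
cycle 24: - // r0:121,r1:49,r2:5929,r3:Mul1,r4:-11,r5:7
cycle 25: - // r0:121,r1:49,r2:5929,r3:Mul1,r4:-11,r5:7
cycle 26: - // r0:121,r1:49,r2:5929,r3:Mul1,r4:-11,r5:7

STATUS = VALUE 5929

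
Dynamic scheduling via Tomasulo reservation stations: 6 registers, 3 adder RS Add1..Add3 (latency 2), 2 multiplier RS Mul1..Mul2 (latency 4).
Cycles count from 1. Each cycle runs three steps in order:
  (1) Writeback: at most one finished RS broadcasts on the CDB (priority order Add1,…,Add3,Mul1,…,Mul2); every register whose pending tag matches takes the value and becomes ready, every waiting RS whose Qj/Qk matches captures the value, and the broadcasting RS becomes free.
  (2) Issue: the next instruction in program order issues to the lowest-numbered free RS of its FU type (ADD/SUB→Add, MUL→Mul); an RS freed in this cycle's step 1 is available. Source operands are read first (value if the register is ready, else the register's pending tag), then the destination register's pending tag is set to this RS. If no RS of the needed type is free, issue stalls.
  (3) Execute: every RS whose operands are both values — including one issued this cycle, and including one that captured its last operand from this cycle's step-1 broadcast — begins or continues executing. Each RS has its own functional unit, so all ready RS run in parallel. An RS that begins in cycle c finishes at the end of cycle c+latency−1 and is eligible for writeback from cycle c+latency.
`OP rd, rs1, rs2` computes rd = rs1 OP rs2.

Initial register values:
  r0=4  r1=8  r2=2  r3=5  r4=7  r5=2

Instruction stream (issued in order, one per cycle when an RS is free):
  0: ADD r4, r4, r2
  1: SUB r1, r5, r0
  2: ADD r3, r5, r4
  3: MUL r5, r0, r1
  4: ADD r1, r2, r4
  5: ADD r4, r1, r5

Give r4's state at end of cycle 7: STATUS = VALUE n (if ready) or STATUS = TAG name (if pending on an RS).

c1: issue ADD r4<-Add1 | r0:4,r1:8,r2:2,r3:5,r4:Add1,r5:2
c2: issue SUB r1<-Add2 | r0:4,r1:Add2,r2:2,r3:5,r4:Add1,r5:2
c3: CDB Add1=9; issue ADD r3<-Add1 | r0:4,r1:Add2,r2:2,r3:Add1,r4:9,r5:2
c4: CDB Add2=-2; issue MUL r5<-Mul1 | r0:4,r1:-2,r2:2,r3:Add1,r4:9,r5:Mul1
c5: CDB Add1=11; issue ADD r1<-Add1 | r0:4,r1:Add1,r2:2,r3:11,r4:9,r5:Mul1
c6: issue ADD r4<-Add2 | r0:4,r1:Add1,r2:2,r3:11,r4:Add2,r5:Mul1
c7: CDB Add1=11 | r0:4,r1:11,r2:2,r3:11,r4:Add2,r5:Mul1

STATUS = TAG Add2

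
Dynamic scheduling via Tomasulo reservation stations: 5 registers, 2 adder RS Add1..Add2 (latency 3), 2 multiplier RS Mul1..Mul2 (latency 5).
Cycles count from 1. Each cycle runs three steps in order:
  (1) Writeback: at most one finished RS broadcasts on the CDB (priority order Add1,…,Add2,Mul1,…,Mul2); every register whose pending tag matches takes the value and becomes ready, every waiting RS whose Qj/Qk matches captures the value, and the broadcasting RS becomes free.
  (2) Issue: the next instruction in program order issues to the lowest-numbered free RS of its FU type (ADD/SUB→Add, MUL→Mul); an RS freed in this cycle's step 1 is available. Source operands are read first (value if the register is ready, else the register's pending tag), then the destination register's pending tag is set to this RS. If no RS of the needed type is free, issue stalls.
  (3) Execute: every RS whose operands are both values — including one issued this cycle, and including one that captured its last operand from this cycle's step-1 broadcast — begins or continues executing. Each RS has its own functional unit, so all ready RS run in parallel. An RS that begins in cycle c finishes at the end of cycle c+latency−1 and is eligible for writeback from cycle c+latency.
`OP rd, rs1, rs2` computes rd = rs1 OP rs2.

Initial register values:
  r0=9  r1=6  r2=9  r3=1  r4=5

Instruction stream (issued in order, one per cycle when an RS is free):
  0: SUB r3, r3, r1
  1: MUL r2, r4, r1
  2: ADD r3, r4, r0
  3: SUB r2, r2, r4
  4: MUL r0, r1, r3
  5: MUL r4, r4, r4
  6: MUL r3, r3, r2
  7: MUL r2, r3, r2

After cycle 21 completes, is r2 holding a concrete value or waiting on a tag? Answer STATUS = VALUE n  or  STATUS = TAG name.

cycle 1: issue SUB r3<-Add1 // r0:9,r1:6,r2:9,r3:Add1,r4:5
cycle 2: issue MUL r2<-Mul1 // r0:9,r1:6,r2:Mul1,r3:Add1,r4:5
cycle 3: issue ADD r3<-Add2 // r0:9,r1:6,r2:Mul1,r3:Add2,r4:5
cycle 4: CDB Add1=-5; issue SUB r2<-Add1 // r0:9,r1:6,r2:Add1,r3:Add2,r4:5
cycle 5: issue MUL r0<-Mul2 // r0:Mul2,r1:6,r2:Add1,r3:Add2,r4:5
cycle 6: CDB Add2=14; stall // r0:Mul2,r1:6,r2:Add1,r3:14,r4:5
cycle 7: CDB Mul1=30; issue MUL r4<-Mul1 // r0:Mul2,r1:6,r2:Add1,r3:14,r4:Mul1
cycle 8: stall // r0:Mul2,r1:6,r2:Add1,r3:14,r4:Mul1
cycle 9: stall // r0:Mul2,r1:6,r2:Add1,r3:14,r4:Mul1
cycle 10: CDB Add1=25; stall // r0:Mul2,r1:6,r2:25,r3:14,r4:Mul1
cycle 11: CDB Mul2=84; issue MUL r3<-Mul2 // r0:84,r1:6,r2:25,r3:Mul2,r4:Mul1
cycle 12: CDB Mul1=25; issue MUL r2<-Mul1 // r0:84,r1:6,r2:Mul1,r3:Mul2,r4:25
cycle 13: - // r0:84,r1:6,r2:Mul1,r3:Mul2,r4:25
cycle 14: - // r0:84,r1:6,r2:Mul1,r3:Mul2,r4:25
cycle 15: - // r0:84,r1:6,r2:Mul1,r3:Mul2,r4:25
cycle 16: CDB Mul2=350 // r0:84,r1:6,r2:Mul1,r3:350,r4:25
cycle 17: - // r0:84,r1:6,r2:Mul1,r3:350,r4:25
cycle 18: - // r0:84,r1:6,r2:Mul1,r3:350,r4:25
cycle 19: - // r0:84,r1:6,r2:Mul1,r3:350,r4:25
cycle 20: - // r0:84,r1:6,r2:Mul1,r3:350,r4:25
cycle 21: CDB Mul1=8750 // r0:84,r1:6,r2:8750,r3:350,r4:25

STATUS = VALUE 8750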